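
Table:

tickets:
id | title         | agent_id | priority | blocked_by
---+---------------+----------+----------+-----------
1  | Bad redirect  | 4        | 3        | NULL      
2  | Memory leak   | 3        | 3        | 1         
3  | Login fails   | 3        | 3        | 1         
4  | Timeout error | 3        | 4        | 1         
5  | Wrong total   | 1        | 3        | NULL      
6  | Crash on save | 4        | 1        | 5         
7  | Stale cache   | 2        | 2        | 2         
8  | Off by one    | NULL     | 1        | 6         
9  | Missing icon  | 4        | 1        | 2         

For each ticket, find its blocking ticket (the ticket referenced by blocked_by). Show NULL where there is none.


This is a self-join: tickets is joined to a second copy of itself, matching each row's blocked_by to another row's id. Use LEFT JOIN so rows with blocked_by=NULL are kept.
  - ticket 1 (Bad redirect): blocked_by=NULL -> NULL
  - ticket 2 (Memory leak): blocked_by=1 -> Bad redirect
  - ticket 3 (Login fails): blocked_by=1 -> Bad redirect
  - ticket 4 (Timeout error): blocked_by=1 -> Bad redirect
  - ticket 5 (Wrong total): blocked_by=NULL -> NULL
  - ticket 6 (Crash on save): blocked_by=5 -> Wrong total
  - ticket 7 (Stale cache): blocked_by=2 -> Memory leak
  - ticket 8 (Off by one): blocked_by=6 -> Crash on save
  - ticket 9 (Missing icon): blocked_by=2 -> Memory leak

SQL:
SELECT a.title AS item, b.title AS blocked_by
FROM tickets a
LEFT JOIN tickets b ON a.blocked_by = b.id

Result:
item          | blocked_by   
--------------+--------------
Bad redirect  | NULL         
Memory leak   | Bad redirect 
Login fails   | Bad redirect 
Timeout error | Bad redirect 
Wrong total   | NULL         
Crash on save | Wrong total  
Stale cache   | Memory leak  
Off by one    | Crash on save
Missing icon  | Memory leak  


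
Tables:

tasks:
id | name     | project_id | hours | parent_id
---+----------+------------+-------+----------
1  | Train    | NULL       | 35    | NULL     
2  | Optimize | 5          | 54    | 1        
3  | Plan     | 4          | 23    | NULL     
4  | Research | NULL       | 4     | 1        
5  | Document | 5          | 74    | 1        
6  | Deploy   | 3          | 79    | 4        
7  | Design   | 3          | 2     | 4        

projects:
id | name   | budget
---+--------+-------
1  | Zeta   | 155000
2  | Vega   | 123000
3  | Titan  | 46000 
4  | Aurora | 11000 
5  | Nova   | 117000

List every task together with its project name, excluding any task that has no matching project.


INNER JOIN keeps only tasks rows whose project_id matches an id in projects. Walk through each task:
  - task 1 (Train): project_id=NULL, no match -> dropped
  - task 2 (Optimize): project_id=5 -> matches Nova
  - task 3 (Plan): project_id=4 -> matches Aurora
  - task 4 (Research): project_id=NULL, no match -> dropped
  - task 5 (Document): project_id=5 -> matches Nova
  - task 6 (Deploy): project_id=3 -> matches Titan
  - task 7 (Design): project_id=3 -> matches Titan
So 2 of 7 rows are dropped.

SQL:
SELECT a.name, b.name AS project
FROM tasks a
INNER JOIN projects b ON a.project_id = b.id

Result:
name     | project
---------+--------
Optimize | Nova   
Plan     | Aurora 
Document | Nova   
Deploy   | Titan  
Design   | Titan  


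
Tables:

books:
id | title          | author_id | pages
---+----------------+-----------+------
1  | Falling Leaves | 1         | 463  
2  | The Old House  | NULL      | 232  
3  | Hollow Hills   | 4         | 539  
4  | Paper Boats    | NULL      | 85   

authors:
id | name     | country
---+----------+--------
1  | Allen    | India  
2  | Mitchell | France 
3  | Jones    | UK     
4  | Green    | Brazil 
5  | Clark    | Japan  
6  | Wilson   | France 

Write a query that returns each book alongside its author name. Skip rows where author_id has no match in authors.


INNER JOIN keeps only books rows whose author_id matches an id in authors. Walk through each book:
  - book 1 (Falling Leaves): author_id=1 -> matches Allen
  - book 2 (The Old House): author_id=NULL, no match -> dropped
  - book 3 (Hollow Hills): author_id=4 -> matches Green
  - book 4 (Paper Boats): author_id=NULL, no match -> dropped
So 2 of 4 rows are dropped.

SQL:
SELECT a.title, b.name AS author
FROM books a
INNER JOIN authors b ON a.author_id = b.id

Result:
title          | author
---------------+-------
Falling Leaves | Allen 
Hollow Hills   | Green 


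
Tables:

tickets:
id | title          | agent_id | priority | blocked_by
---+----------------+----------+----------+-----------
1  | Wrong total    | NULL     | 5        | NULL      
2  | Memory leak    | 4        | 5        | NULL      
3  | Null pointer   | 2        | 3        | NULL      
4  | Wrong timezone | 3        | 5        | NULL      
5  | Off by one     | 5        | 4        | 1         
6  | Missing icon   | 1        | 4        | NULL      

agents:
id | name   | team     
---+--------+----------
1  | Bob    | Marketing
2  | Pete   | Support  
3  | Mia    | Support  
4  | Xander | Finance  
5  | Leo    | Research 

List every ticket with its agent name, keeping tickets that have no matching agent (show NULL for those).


LEFT JOIN keeps every row from tickets (the left table); where agent_id has no match in agents, the agent columns become NULL. Walk through each ticket:
  - ticket 1 (Wrong total): agent_id=NULL, no match -> kept with NULL
  - ticket 2 (Memory leak): agent_id=4 -> matches Xander
  - ticket 3 (Null pointer): agent_id=2 -> matches Pete
  - ticket 4 (Wrong timezone): agent_id=3 -> matches Mia
  - ticket 5 (Off by one): agent_id=5 -> matches Leo
  - ticket 6 (Missing icon): agent_id=1 -> matches Bob
All 6 rows appear; 1 has NULL agent.

SQL:
SELECT a.title, b.name AS agent
FROM tickets a
LEFT JOIN agents b ON a.agent_id = b.id

Result:
title          | agent 
---------------+-------
Wrong total    | NULL  
Memory leak    | Xander
Null pointer   | Pete  
Wrong timezone | Mia   
Off by one     | Leo   
Missing icon   | Bob   


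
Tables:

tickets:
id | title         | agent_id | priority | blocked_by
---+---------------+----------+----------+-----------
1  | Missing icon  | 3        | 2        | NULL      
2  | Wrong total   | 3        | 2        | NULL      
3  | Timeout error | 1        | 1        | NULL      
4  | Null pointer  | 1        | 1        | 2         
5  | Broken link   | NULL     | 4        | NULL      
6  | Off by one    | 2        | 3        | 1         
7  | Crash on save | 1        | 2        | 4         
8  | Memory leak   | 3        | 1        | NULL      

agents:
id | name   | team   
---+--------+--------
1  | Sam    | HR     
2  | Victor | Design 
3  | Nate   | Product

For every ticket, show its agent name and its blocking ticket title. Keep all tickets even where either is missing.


Two LEFT JOINs from the same base table tickets: one to agents via agent_id, one to tickets itself via blocked_by. Both are LEFT so every ticket is preserved.
Match against agents:
  - ticket 1 (Missing icon): agent_id=3 -> matches Nate
  - ticket 2 (Wrong total): agent_id=3 -> matches Nate
  - ticket 3 (Timeout error): agent_id=1 -> matches Sam
  - ticket 4 (Null pointer): agent_id=1 -> matches Sam
  - ticket 5 (Broken link): agent_id=NULL, no match -> kept with NULL
  - ticket 6 (Off by one): agent_id=2 -> matches Victor
  - ticket 7 (Crash on save): agent_id=1 -> matches Sam
  - ticket 8 (Memory leak): agent_id=3 -> matches Nate
Match against tickets (self):
  - ticket 1 (Missing icon): blocked_by=NULL -> NULL
  - ticket 2 (Wrong total): blocked_by=NULL -> NULL
  - ticket 3 (Timeout error): blocked_by=NULL -> NULL
  - ticket 4 (Null pointer): blocked_by=2 -> Wrong total
  - ticket 5 (Broken link): blocked_by=NULL -> NULL
  - ticket 6 (Off by one): blocked_by=1 -> Missing icon
  - ticket 7 (Crash on save): blocked_by=4 -> Null pointer
  - ticket 8 (Memory leak): blocked_by=NULL -> NULL

SQL:
SELECT a.title, b.name AS agent, c.title AS blocked_by
FROM tickets a
LEFT JOIN agents b ON a.agent_id = b.id
LEFT JOIN tickets c ON a.blocked_by = c.id

Result:
title         | agent  | blocked_by  
--------------+--------+-------------
Missing icon  | Nate   | NULL        
Wrong total   | Nate   | NULL        
Timeout error | Sam    | NULL        
Null pointer  | Sam    | Wrong total 
Broken link   | NULL   | NULL        
Off by one    | Victor | Missing icon
Crash on save | Sam    | Null pointer
Memory leak   | Nate   | NULL        


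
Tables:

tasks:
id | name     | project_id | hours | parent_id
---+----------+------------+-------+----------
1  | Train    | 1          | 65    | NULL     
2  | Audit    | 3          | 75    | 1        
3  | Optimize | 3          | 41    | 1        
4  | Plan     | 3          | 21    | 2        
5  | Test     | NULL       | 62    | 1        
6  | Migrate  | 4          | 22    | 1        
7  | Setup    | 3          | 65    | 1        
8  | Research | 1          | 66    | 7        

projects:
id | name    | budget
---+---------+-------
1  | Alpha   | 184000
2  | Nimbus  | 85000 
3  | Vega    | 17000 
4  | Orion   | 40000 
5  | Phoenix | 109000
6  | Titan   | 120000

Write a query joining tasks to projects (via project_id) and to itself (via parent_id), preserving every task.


Two LEFT JOINs from the same base table tasks: one to projects via project_id, one to tasks itself via parent_id. Both are LEFT so every task is preserved.
Match against projects:
  - task 1 (Train): project_id=1 -> matches Alpha
  - task 2 (Audit): project_id=3 -> matches Vega
  - task 3 (Optimize): project_id=3 -> matches Vega
  - task 4 (Plan): project_id=3 -> matches Vega
  - task 5 (Test): project_id=NULL, no match -> kept with NULL
  - task 6 (Migrate): project_id=4 -> matches Orion
  - task 7 (Setup): project_id=3 -> matches Vega
  - task 8 (Research): project_id=1 -> matches Alpha
Match against tasks (self):
  - task 1 (Train): parent_id=NULL -> NULL
  - task 2 (Audit): parent_id=1 -> Train
  - task 3 (Optimize): parent_id=1 -> Train
  - task 4 (Plan): parent_id=2 -> Audit
  - task 5 (Test): parent_id=1 -> Train
  - task 6 (Migrate): parent_id=1 -> Train
  - task 7 (Setup): parent_id=1 -> Train
  - task 8 (Research): parent_id=7 -> Setup

SQL:
SELECT a.name, b.name AS project, c.name AS parent
FROM tasks a
LEFT JOIN projects b ON a.project_id = b.id
LEFT JOIN tasks c ON a.parent_id = c.id

Result:
name     | project | parent
---------+---------+-------
Train    | Alpha   | NULL  
Audit    | Vega    | Train 
Optimize | Vega    | Train 
Plan     | Vega    | Audit 
Test     | NULL    | Train 
Migrate  | Orion   | Train 
Setup    | Vega    | Train 
Research | Alpha   | Setup 


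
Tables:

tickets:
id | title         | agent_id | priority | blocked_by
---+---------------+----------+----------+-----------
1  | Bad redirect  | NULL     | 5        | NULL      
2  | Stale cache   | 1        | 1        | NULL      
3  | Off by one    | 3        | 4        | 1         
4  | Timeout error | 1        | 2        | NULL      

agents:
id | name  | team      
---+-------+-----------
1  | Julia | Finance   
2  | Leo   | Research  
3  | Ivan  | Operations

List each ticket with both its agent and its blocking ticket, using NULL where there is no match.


Two LEFT JOINs from the same base table tickets: one to agents via agent_id, one to tickets itself via blocked_by. Both are LEFT so every ticket is preserved.
Match against agents:
  - ticket 1 (Bad redirect): agent_id=NULL, no match -> kept with NULL
  - ticket 2 (Stale cache): agent_id=1 -> matches Julia
  - ticket 3 (Off by one): agent_id=3 -> matches Ivan
  - ticket 4 (Timeout error): agent_id=1 -> matches Julia
Match against tickets (self):
  - ticket 1 (Bad redirect): blocked_by=NULL -> NULL
  - ticket 2 (Stale cache): blocked_by=NULL -> NULL
  - ticket 3 (Off by one): blocked_by=1 -> Bad redirect
  - ticket 4 (Timeout error): blocked_by=NULL -> NULL

SQL:
SELECT a.title, b.name AS agent, c.title AS blocked_by
FROM tickets a
LEFT JOIN agents b ON a.agent_id = b.id
LEFT JOIN tickets c ON a.blocked_by = c.id

Result:
title         | agent | blocked_by  
--------------+-------+-------------
Bad redirect  | NULL  | NULL        
Stale cache   | Julia | NULL        
Off by one    | Ivan  | Bad redirect
Timeout error | Julia | NULL        


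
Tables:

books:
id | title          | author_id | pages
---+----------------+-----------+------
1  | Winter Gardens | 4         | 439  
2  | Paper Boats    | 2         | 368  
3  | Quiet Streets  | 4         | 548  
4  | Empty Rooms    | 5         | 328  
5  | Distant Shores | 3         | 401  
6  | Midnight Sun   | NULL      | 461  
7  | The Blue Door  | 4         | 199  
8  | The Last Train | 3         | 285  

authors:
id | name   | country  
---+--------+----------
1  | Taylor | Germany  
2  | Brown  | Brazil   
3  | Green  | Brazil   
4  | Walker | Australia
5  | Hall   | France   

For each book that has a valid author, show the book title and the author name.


INNER JOIN keeps only books rows whose author_id matches an id in authors. Walk through each book:
  - book 1 (Winter Gardens): author_id=4 -> matches Walker
  - book 2 (Paper Boats): author_id=2 -> matches Brown
  - book 3 (Quiet Streets): author_id=4 -> matches Walker
  - book 4 (Empty Rooms): author_id=5 -> matches Hall
  - book 5 (Distant Shores): author_id=3 -> matches Green
  - book 6 (Midnight Sun): author_id=NULL, no match -> dropped
  - book 7 (The Blue Door): author_id=4 -> matches Walker
  - book 8 (The Last Train): author_id=3 -> matches Green
So 1 of 8 rows is dropped.

SQL:
SELECT a.title, b.name AS author
FROM books a
INNER JOIN authors b ON a.author_id = b.id

Result:
title          | author
---------------+-------
Winter Gardens | Walker
Paper Boats    | Brown 
Quiet Streets  | Walker
Empty Rooms    | Hall  
Distant Shores | Green 
The Blue Door  | Walker
The Last Train | Green 


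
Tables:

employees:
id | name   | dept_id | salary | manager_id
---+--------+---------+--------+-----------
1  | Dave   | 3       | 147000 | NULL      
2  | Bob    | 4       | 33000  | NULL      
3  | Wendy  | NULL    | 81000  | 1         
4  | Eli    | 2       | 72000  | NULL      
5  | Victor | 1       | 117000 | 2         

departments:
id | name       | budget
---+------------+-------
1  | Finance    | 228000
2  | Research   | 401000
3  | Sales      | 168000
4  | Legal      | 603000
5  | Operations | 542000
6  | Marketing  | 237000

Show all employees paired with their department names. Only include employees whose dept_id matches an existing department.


INNER JOIN keeps only employees rows whose dept_id matches an id in departments. Walk through each employee:
  - employee 1 (Dave): dept_id=3 -> matches Sales
  - employee 2 (Bob): dept_id=4 -> matches Legal
  - employee 3 (Wendy): dept_id=NULL, no match -> dropped
  - employee 4 (Eli): dept_id=2 -> matches Research
  - employee 5 (Victor): dept_id=1 -> matches Finance
So 1 of 5 rows is dropped.

SQL:
SELECT a.name, b.name AS department
FROM employees a
INNER JOIN departments b ON a.dept_id = b.id

Result:
name   | department
-------+-----------
Dave   | Sales     
Bob    | Legal     
Eli    | Research  
Victor | Finance   


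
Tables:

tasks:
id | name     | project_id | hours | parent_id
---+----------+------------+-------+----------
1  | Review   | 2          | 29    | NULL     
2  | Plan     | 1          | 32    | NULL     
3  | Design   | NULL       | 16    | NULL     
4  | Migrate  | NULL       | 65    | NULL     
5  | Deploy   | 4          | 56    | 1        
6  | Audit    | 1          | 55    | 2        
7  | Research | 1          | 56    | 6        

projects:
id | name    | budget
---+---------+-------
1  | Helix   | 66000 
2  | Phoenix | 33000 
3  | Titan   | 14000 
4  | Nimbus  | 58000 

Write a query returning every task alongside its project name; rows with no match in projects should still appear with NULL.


LEFT JOIN keeps every row from tasks (the left table); where project_id has no match in projects, the project columns become NULL. Walk through each task:
  - task 1 (Review): project_id=2 -> matches Phoenix
  - task 2 (Plan): project_id=1 -> matches Helix
  - task 3 (Design): project_id=NULL, no match -> kept with NULL
  - task 4 (Migrate): project_id=NULL, no match -> kept with NULL
  - task 5 (Deploy): project_id=4 -> matches Nimbus
  - task 6 (Audit): project_id=1 -> matches Helix
  - task 7 (Research): project_id=1 -> matches Helix
All 7 rows appear; 2 have NULL project.

SQL:
SELECT a.name, b.name AS project
FROM tasks a
LEFT JOIN projects b ON a.project_id = b.id

Result:
name     | project
---------+--------
Review   | Phoenix
Plan     | Helix  
Design   | NULL   
Migrate  | NULL   
Deploy   | Nimbus 
Audit    | Helix  
Research | Helix  


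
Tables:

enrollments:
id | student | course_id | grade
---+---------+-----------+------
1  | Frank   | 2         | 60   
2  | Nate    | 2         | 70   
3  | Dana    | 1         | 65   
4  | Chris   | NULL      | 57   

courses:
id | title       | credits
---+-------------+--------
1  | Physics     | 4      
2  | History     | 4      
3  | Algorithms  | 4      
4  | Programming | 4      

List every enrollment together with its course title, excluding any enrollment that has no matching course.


INNER JOIN keeps only enrollments rows whose course_id matches an id in courses. Walk through each enrollment:
  - enrollment 1 (Frank): course_id=2 -> matches History
  - enrollment 2 (Nate): course_id=2 -> matches History
  - enrollment 3 (Dana): course_id=1 -> matches Physics
  - enrollment 4 (Chris): course_id=NULL, no match -> dropped
So 1 of 4 rows is dropped.

SQL:
SELECT a.student, b.title AS course
FROM enrollments a
INNER JOIN courses b ON a.course_id = b.id

Result:
student | course 
--------+--------
Frank   | History
Nate    | History
Dana    | Physics


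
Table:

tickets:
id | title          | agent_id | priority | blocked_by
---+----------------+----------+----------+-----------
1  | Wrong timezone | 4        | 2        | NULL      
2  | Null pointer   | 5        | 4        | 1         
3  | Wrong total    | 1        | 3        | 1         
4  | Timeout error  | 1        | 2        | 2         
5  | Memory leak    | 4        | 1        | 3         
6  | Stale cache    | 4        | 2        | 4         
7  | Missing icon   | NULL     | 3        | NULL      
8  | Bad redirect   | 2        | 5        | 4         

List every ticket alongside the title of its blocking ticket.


This is a self-join: tickets is joined to a second copy of itself, matching each row's blocked_by to another row's id. Use LEFT JOIN so rows with blocked_by=NULL are kept.
  - ticket 1 (Wrong timezone): blocked_by=NULL -> NULL
  - ticket 2 (Null pointer): blocked_by=1 -> Wrong timezone
  - ticket 3 (Wrong total): blocked_by=1 -> Wrong timezone
  - ticket 4 (Timeout error): blocked_by=2 -> Null pointer
  - ticket 5 (Memory leak): blocked_by=3 -> Wrong total
  - ticket 6 (Stale cache): blocked_by=4 -> Timeout error
  - ticket 7 (Missing icon): blocked_by=NULL -> NULL
  - ticket 8 (Bad redirect): blocked_by=4 -> Timeout error

SQL:
SELECT a.title AS item, b.title AS blocked_by
FROM tickets a
LEFT JOIN tickets b ON a.blocked_by = b.id

Result:
item           | blocked_by    
---------------+---------------
Wrong timezone | NULL          
Null pointer   | Wrong timezone
Wrong total    | Wrong timezone
Timeout error  | Null pointer  
Memory leak    | Wrong total   
Stale cache    | Timeout error 
Missing icon   | NULL          
Bad redirect   | Timeout error 


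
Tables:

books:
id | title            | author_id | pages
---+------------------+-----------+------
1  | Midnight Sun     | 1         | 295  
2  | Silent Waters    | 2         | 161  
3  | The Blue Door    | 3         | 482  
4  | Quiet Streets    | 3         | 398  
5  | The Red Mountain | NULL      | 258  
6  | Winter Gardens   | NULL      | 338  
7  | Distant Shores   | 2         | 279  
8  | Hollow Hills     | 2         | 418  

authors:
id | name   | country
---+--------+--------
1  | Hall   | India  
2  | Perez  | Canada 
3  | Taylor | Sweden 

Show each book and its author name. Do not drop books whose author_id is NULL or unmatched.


LEFT JOIN keeps every row from books (the left table); where author_id has no match in authors, the author columns become NULL. Walk through each book:
  - book 1 (Midnight Sun): author_id=1 -> matches Hall
  - book 2 (Silent Waters): author_id=2 -> matches Perez
  - book 3 (The Blue Door): author_id=3 -> matches Taylor
  - book 4 (Quiet Streets): author_id=3 -> matches Taylor
  - book 5 (The Red Mountain): author_id=NULL, no match -> kept with NULL
  - book 6 (Winter Gardens): author_id=NULL, no match -> kept with NULL
  - book 7 (Distant Shores): author_id=2 -> matches Perez
  - book 8 (Hollow Hills): author_id=2 -> matches Perez
All 8 rows appear; 2 have NULL author.

SQL:
SELECT a.title, b.name AS author
FROM books a
LEFT JOIN authors b ON a.author_id = b.id

Result:
title            | author
-----------------+-------
Midnight Sun     | Hall  
Silent Waters    | Perez 
The Blue Door    | Taylor
Quiet Streets    | Taylor
The Red Mountain | NULL  
Winter Gardens   | NULL  
Distant Shores   | Perez 
Hollow Hills     | Perez 


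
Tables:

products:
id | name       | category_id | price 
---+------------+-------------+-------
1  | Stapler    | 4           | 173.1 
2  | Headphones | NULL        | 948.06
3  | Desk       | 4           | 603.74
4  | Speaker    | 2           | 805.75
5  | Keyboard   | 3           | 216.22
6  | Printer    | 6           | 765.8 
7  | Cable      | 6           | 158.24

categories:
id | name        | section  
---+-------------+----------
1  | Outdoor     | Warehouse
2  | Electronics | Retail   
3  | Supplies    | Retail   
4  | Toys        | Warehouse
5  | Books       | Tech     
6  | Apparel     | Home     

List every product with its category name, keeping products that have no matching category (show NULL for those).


LEFT JOIN keeps every row from products (the left table); where category_id has no match in categories, the category columns become NULL. Walk through each product:
  - product 1 (Stapler): category_id=4 -> matches Toys
  - product 2 (Headphones): category_id=NULL, no match -> kept with NULL
  - product 3 (Desk): category_id=4 -> matches Toys
  - product 4 (Speaker): category_id=2 -> matches Electronics
  - product 5 (Keyboard): category_id=3 -> matches Supplies
  - product 6 (Printer): category_id=6 -> matches Apparel
  - product 7 (Cable): category_id=6 -> matches Apparel
All 7 rows appear; 1 has NULL category.

SQL:
SELECT a.name, b.name AS category
FROM products a
LEFT JOIN categories b ON a.category_id = b.id

Result:
name       | category   
-----------+------------
Stapler    | Toys       
Headphones | NULL       
Desk       | Toys       
Speaker    | Electronics
Keyboard   | Supplies   
Printer    | Apparel    
Cable      | Apparel    


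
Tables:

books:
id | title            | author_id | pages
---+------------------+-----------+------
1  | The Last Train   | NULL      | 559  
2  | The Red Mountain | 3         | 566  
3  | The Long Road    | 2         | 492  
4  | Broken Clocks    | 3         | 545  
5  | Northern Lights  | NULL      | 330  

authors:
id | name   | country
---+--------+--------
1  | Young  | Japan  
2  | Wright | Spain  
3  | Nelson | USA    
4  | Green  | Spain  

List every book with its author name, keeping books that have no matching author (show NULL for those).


LEFT JOIN keeps every row from books (the left table); where author_id has no match in authors, the author columns become NULL. Walk through each book:
  - book 1 (The Last Train): author_id=NULL, no match -> kept with NULL
  - book 2 (The Red Mountain): author_id=3 -> matches Nelson
  - book 3 (The Long Road): author_id=2 -> matches Wright
  - book 4 (Broken Clocks): author_id=3 -> matches Nelson
  - book 5 (Northern Lights): author_id=NULL, no match -> kept with NULL
All 5 rows appear; 2 have NULL author.

SQL:
SELECT a.title, b.name AS author
FROM books a
LEFT JOIN authors b ON a.author_id = b.id

Result:
title            | author
-----------------+-------
The Last Train   | NULL  
The Red Mountain | Nelson
The Long Road    | Wright
Broken Clocks    | Nelson
Northern Lights  | NULL  


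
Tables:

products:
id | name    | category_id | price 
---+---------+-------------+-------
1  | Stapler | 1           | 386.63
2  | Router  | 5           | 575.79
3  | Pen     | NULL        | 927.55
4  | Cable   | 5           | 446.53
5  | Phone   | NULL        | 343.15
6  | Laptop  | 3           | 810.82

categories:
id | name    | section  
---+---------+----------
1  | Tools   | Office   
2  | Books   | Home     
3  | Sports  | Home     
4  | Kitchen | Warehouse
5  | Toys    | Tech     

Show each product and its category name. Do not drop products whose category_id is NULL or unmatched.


LEFT JOIN keeps every row from products (the left table); where category_id has no match in categories, the category columns become NULL. Walk through each product:
  - product 1 (Stapler): category_id=1 -> matches Tools
  - product 2 (Router): category_id=5 -> matches Toys
  - product 3 (Pen): category_id=NULL, no match -> kept with NULL
  - product 4 (Cable): category_id=5 -> matches Toys
  - product 5 (Phone): category_id=NULL, no match -> kept with NULL
  - product 6 (Laptop): category_id=3 -> matches Sports
All 6 rows appear; 2 have NULL category.

SQL:
SELECT a.name, b.name AS category
FROM products a
LEFT JOIN categories b ON a.category_id = b.id

Result:
name    | category
--------+---------
Stapler | Tools   
Router  | Toys    
Pen     | NULL    
Cable   | Toys    
Phone   | NULL    
Laptop  | Sports  


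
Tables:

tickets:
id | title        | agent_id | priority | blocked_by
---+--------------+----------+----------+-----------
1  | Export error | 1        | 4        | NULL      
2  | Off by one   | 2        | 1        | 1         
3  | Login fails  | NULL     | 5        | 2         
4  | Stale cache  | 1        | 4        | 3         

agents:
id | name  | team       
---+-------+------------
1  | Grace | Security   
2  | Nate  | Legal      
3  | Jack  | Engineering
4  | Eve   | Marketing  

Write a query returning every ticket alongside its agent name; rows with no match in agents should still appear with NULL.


LEFT JOIN keeps every row from tickets (the left table); where agent_id has no match in agents, the agent columns become NULL. Walk through each ticket:
  - ticket 1 (Export error): agent_id=1 -> matches Grace
  - ticket 2 (Off by one): agent_id=2 -> matches Nate
  - ticket 3 (Login fails): agent_id=NULL, no match -> kept with NULL
  - ticket 4 (Stale cache): agent_id=1 -> matches Grace
All 4 rows appear; 1 has NULL agent.

SQL:
SELECT a.title, b.name AS agent
FROM tickets a
LEFT JOIN agents b ON a.agent_id = b.id

Result:
title        | agent
-------------+------
Export error | Grace
Off by one   | Nate 
Login fails  | NULL 
Stale cache  | Grace


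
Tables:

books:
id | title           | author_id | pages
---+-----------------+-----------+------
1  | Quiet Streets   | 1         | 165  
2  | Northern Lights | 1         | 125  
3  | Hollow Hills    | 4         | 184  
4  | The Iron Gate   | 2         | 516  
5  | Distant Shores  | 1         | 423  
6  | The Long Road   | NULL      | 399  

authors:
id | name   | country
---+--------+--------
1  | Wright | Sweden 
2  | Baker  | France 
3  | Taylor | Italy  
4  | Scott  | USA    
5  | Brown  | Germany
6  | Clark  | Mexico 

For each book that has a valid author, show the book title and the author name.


INNER JOIN keeps only books rows whose author_id matches an id in authors. Walk through each book:
  - book 1 (Quiet Streets): author_id=1 -> matches Wright
  - book 2 (Northern Lights): author_id=1 -> matches Wright
  - book 3 (Hollow Hills): author_id=4 -> matches Scott
  - book 4 (The Iron Gate): author_id=2 -> matches Baker
  - book 5 (Distant Shores): author_id=1 -> matches Wright
  - book 6 (The Long Road): author_id=NULL, no match -> dropped
So 1 of 6 rows is dropped.

SQL:
SELECT a.title, b.name AS author
FROM books a
INNER JOIN authors b ON a.author_id = b.id

Result:
title           | author
----------------+-------
Quiet Streets   | Wright
Northern Lights | Wright
Hollow Hills    | Scott 
The Iron Gate   | Baker 
Distant Shores  | Wright


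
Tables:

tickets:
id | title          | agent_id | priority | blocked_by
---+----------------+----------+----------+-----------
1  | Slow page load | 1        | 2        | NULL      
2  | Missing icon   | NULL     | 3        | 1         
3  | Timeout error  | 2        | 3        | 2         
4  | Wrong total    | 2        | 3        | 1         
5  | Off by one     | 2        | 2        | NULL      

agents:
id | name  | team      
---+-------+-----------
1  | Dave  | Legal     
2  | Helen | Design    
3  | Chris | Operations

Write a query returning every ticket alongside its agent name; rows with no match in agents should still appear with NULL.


LEFT JOIN keeps every row from tickets (the left table); where agent_id has no match in agents, the agent columns become NULL. Walk through each ticket:
  - ticket 1 (Slow page load): agent_id=1 -> matches Dave
  - ticket 2 (Missing icon): agent_id=NULL, no match -> kept with NULL
  - ticket 3 (Timeout error): agent_id=2 -> matches Helen
  - ticket 4 (Wrong total): agent_id=2 -> matches Helen
  - ticket 5 (Off by one): agent_id=2 -> matches Helen
All 5 rows appear; 1 has NULL agent.

SQL:
SELECT a.title, b.name AS agent
FROM tickets a
LEFT JOIN agents b ON a.agent_id = b.id

Result:
title          | agent
---------------+------
Slow page load | Dave 
Missing icon   | NULL 
Timeout error  | Helen
Wrong total    | Helen
Off by one     | Helen


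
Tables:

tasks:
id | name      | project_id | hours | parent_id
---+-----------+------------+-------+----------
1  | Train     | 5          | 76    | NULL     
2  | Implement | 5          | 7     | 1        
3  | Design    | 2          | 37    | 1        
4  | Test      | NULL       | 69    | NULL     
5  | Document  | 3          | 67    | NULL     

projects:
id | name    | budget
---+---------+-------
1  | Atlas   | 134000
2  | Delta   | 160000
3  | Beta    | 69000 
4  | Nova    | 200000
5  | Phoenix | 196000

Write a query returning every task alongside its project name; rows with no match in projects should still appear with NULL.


LEFT JOIN keeps every row from tasks (the left table); where project_id has no match in projects, the project columns become NULL. Walk through each task:
  - task 1 (Train): project_id=5 -> matches Phoenix
  - task 2 (Implement): project_id=5 -> matches Phoenix
  - task 3 (Design): project_id=2 -> matches Delta
  - task 4 (Test): project_id=NULL, no match -> kept with NULL
  - task 5 (Document): project_id=3 -> matches Beta
All 5 rows appear; 1 has NULL project.

SQL:
SELECT a.name, b.name AS project
FROM tasks a
LEFT JOIN projects b ON a.project_id = b.id

Result:
name      | project
----------+--------
Train     | Phoenix
Implement | Phoenix
Design    | Delta  
Test      | NULL   
Document  | Beta   


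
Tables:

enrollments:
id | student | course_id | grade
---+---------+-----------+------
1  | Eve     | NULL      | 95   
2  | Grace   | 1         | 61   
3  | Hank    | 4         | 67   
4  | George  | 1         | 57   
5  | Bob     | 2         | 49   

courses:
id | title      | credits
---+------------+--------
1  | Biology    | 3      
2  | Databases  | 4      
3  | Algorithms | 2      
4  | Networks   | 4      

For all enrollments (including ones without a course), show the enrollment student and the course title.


LEFT JOIN keeps every row from enrollments (the left table); where course_id has no match in courses, the course columns become NULL. Walk through each enrollment:
  - enrollment 1 (Eve): course_id=NULL, no match -> kept with NULL
  - enrollment 2 (Grace): course_id=1 -> matches Biology
  - enrollment 3 (Hank): course_id=4 -> matches Networks
  - enrollment 4 (George): course_id=1 -> matches Biology
  - enrollment 5 (Bob): course_id=2 -> matches Databases
All 5 rows appear; 1 has NULL course.

SQL:
SELECT a.student, b.title AS course
FROM enrollments a
LEFT JOIN courses b ON a.course_id = b.id

Result:
student | course   
--------+----------
Eve     | NULL     
Grace   | Biology  
Hank    | Networks 
George  | Biology  
Bob     | Databases


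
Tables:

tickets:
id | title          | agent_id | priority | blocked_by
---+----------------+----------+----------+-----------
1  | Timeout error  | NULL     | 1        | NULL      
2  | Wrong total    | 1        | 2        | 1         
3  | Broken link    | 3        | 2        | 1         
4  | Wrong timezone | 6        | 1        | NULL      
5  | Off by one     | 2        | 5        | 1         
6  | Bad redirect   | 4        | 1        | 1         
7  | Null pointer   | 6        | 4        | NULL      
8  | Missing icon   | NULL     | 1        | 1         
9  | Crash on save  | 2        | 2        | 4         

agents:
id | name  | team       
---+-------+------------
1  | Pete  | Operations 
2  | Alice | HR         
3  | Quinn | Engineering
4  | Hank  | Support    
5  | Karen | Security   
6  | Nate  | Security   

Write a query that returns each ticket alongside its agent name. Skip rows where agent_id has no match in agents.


INNER JOIN keeps only tickets rows whose agent_id matches an id in agents. Walk through each ticket:
  - ticket 1 (Timeout error): agent_id=NULL, no match -> dropped
  - ticket 2 (Wrong total): agent_id=1 -> matches Pete
  - ticket 3 (Broken link): agent_id=3 -> matches Quinn
  - ticket 4 (Wrong timezone): agent_id=6 -> matches Nate
  - ticket 5 (Off by one): agent_id=2 -> matches Alice
  - ticket 6 (Bad redirect): agent_id=4 -> matches Hank
  - ticket 7 (Null pointer): agent_id=6 -> matches Nate
  - ticket 8 (Missing icon): agent_id=NULL, no match -> dropped
  - ticket 9 (Crash on save): agent_id=2 -> matches Alice
So 2 of 9 rows are dropped.

SQL:
SELECT a.title, b.name AS agent
FROM tickets a
INNER JOIN agents b ON a.agent_id = b.id

Result:
title          | agent
---------------+------
Wrong total    | Pete 
Broken link    | Quinn
Wrong timezone | Nate 
Off by one     | Alice
Bad redirect   | Hank 
Null pointer   | Nate 
Crash on save  | Alice


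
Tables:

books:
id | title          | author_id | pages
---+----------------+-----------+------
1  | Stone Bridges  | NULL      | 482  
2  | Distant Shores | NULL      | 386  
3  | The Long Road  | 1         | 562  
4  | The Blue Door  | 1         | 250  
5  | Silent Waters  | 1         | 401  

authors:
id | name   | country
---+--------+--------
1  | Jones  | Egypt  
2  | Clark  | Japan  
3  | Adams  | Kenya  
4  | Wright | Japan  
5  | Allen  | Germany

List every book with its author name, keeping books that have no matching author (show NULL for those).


LEFT JOIN keeps every row from books (the left table); where author_id has no match in authors, the author columns become NULL. Walk through each book:
  - book 1 (Stone Bridges): author_id=NULL, no match -> kept with NULL
  - book 2 (Distant Shores): author_id=NULL, no match -> kept with NULL
  - book 3 (The Long Road): author_id=1 -> matches Jones
  - book 4 (The Blue Door): author_id=1 -> matches Jones
  - book 5 (Silent Waters): author_id=1 -> matches Jones
All 5 rows appear; 2 have NULL author.

SQL:
SELECT a.title, b.name AS author
FROM books a
LEFT JOIN authors b ON a.author_id = b.id

Result:
title          | author
---------------+-------
Stone Bridges  | NULL  
Distant Shores | NULL  
The Long Road  | Jones 
The Blue Door  | Jones 
Silent Waters  | Jones 


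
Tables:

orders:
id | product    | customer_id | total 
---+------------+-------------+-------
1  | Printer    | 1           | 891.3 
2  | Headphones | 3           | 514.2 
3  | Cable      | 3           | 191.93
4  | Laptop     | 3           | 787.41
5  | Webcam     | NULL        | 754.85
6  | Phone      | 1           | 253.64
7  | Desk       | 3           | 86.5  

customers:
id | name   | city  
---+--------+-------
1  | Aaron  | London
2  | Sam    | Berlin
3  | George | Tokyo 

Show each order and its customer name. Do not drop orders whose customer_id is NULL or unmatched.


LEFT JOIN keeps every row from orders (the left table); where customer_id has no match in customers, the customer columns become NULL. Walk through each order:
  - order 1 (Printer): customer_id=1 -> matches Aaron
  - order 2 (Headphones): customer_id=3 -> matches George
  - order 3 (Cable): customer_id=3 -> matches George
  - order 4 (Laptop): customer_id=3 -> matches George
  - order 5 (Webcam): customer_id=NULL, no match -> kept with NULL
  - order 6 (Phone): customer_id=1 -> matches Aaron
  - order 7 (Desk): customer_id=3 -> matches George
All 7 rows appear; 1 has NULL customer.

SQL:
SELECT a.product, b.name AS customer
FROM orders a
LEFT JOIN customers b ON a.customer_id = b.id

Result:
product    | customer
-----------+---------
Printer    | Aaron   
Headphones | George  
Cable      | George  
Laptop     | George  
Webcam     | NULL    
Phone      | Aaron   
Desk       | George  


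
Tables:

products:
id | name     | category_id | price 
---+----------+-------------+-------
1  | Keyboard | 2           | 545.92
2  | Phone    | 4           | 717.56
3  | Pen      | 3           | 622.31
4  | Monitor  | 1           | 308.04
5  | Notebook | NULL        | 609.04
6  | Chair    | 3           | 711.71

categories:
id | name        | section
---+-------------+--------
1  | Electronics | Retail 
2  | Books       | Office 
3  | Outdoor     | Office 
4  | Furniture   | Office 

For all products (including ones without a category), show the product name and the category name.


LEFT JOIN keeps every row from products (the left table); where category_id has no match in categories, the category columns become NULL. Walk through each product:
  - product 1 (Keyboard): category_id=2 -> matches Books
  - product 2 (Phone): category_id=4 -> matches Furniture
  - product 3 (Pen): category_id=3 -> matches Outdoor
  - product 4 (Monitor): category_id=1 -> matches Electronics
  - product 5 (Notebook): category_id=NULL, no match -> kept with NULL
  - product 6 (Chair): category_id=3 -> matches Outdoor
All 6 rows appear; 1 has NULL category.

SQL:
SELECT a.name, b.name AS category
FROM products a
LEFT JOIN categories b ON a.category_id = b.id

Result:
name     | category   
---------+------------
Keyboard | Books      
Phone    | Furniture  
Pen      | Outdoor    
Monitor  | Electronics
Notebook | NULL       
Chair    | Outdoor    


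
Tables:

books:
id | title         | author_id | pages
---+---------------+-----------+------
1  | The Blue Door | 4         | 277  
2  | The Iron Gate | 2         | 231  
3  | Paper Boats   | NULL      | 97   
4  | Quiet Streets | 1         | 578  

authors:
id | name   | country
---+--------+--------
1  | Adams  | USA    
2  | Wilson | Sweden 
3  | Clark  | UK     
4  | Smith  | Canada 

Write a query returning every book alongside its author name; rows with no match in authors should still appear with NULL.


LEFT JOIN keeps every row from books (the left table); where author_id has no match in authors, the author columns become NULL. Walk through each book:
  - book 1 (The Blue Door): author_id=4 -> matches Smith
  - book 2 (The Iron Gate): author_id=2 -> matches Wilson
  - book 3 (Paper Boats): author_id=NULL, no match -> kept with NULL
  - book 4 (Quiet Streets): author_id=1 -> matches Adams
All 4 rows appear; 1 has NULL author.

SQL:
SELECT a.title, b.name AS author
FROM books a
LEFT JOIN authors b ON a.author_id = b.id

Result:
title         | author
--------------+-------
The Blue Door | Smith 
The Iron Gate | Wilson
Paper Boats   | NULL  
Quiet Streets | Adams 


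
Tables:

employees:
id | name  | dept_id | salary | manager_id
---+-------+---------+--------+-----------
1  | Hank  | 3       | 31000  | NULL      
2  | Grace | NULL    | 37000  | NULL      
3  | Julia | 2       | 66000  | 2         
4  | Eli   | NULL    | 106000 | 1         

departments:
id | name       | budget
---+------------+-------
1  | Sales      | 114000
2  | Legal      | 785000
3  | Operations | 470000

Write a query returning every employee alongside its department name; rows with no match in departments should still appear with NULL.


LEFT JOIN keeps every row from employees (the left table); where dept_id has no match in departments, the department columns become NULL. Walk through each employee:
  - employee 1 (Hank): dept_id=3 -> matches Operations
  - employee 2 (Grace): dept_id=NULL, no match -> kept with NULL
  - employee 3 (Julia): dept_id=2 -> matches Legal
  - employee 4 (Eli): dept_id=NULL, no match -> kept with NULL
All 4 rows appear; 2 have NULL department.

SQL:
SELECT a.name, b.name AS department
FROM employees a
LEFT JOIN departments b ON a.dept_id = b.id

Result:
name  | department
------+-----------
Hank  | Operations
Grace | NULL      
Julia | Legal     
Eli   | NULL      
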